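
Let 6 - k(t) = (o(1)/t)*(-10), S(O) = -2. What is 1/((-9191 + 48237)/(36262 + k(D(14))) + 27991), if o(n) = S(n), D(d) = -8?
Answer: 10363/290081889 ≈ 3.5724e-5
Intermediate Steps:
o(n) = -2
k(t) = 6 - 20/t (k(t) = 6 - (-2/t)*(-10) = 6 - 20/t)
1/((-9191 + 48237)/(36262 + k(D(14))) + 27991) = 1/((-9191 + 48237)/(36262 + (6 - 20/(-8))) + 27991) = 1/(39046/(36262 + (6 - 20*(-⅛))) + 27991) = 1/(39046/(36262 + (6 + 5/2)) + 27991) = 1/(39046/(36262 + 17/2) + 27991) = 1/(39046/(72541/2) + 27991) = 1/(39046*(2/72541) + 27991) = 1/(11156/10363 + 27991) = 1/(290081889/10363) = 10363/290081889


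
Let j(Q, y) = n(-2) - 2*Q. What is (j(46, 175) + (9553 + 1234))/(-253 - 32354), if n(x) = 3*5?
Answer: -1190/3623 ≈ -0.32846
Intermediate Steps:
n(x) = 15
j(Q, y) = 15 - 2*Q
(j(46, 175) + (9553 + 1234))/(-253 - 32354) = ((15 - 2*46) + (9553 + 1234))/(-253 - 32354) = ((15 - 92) + 10787)/(-32607) = (-77 + 10787)*(-1/32607) = 10710*(-1/32607) = -1190/3623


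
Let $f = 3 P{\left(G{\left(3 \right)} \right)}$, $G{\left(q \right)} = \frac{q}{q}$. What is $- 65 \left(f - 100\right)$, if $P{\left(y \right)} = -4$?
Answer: $7280$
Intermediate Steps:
$G{\left(q \right)} = 1$
$f = -12$ ($f = 3 \left(-4\right) = -12$)
$- 65 \left(f - 100\right) = - 65 \left(-12 - 100\right) = \left(-65\right) \left(-112\right) = 7280$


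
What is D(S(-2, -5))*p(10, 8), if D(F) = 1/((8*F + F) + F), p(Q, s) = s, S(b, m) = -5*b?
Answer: 2/25 ≈ 0.080000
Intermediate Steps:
D(F) = 1/(10*F) (D(F) = 1/(9*F + F) = 1/(10*F))
D(S(-2, -5))*p(10, 8) = (1/(10*((-5*(-2)))))*8 = ((⅒)/10)*8 = ((⅒)*(⅒))*8 = (1/100)*8 = 2/25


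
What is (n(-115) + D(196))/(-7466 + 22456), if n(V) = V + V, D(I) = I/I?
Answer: -229/14990 ≈ -0.015277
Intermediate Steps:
D(I) = 1
n(V) = 2*V
(n(-115) + D(196))/(-7466 + 22456) = (2*(-115) + 1)/(-7466 + 22456) = (-230 + 1)/14990 = -229*1/14990 = -229/14990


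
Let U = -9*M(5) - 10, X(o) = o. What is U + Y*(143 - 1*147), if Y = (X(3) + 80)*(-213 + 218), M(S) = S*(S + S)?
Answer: -2120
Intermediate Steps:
M(S) = 2*S² (M(S) = S*(2*S) = 2*S²)
Y = 415 (Y = (3 + 80)*(-213 + 218) = 83*5 = 415)
U = -460 (U = -18*5² - 10 = -18*25 - 10 = -9*50 - 10 = -450 - 10 = -460)
U + Y*(143 - 1*147) = -460 + 415*(143 - 1*147) = -460 + 415*(143 - 147) = -460 + 415*(-4) = -460 - 1660 = -2120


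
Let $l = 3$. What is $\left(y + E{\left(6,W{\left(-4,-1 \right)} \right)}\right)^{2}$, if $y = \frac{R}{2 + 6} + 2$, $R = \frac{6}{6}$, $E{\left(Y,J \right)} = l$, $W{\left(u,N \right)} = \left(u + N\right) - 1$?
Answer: $\frac{1681}{64} \approx 26.266$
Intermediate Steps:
$W{\left(u,N \right)} = -1 + N + u$ ($W{\left(u,N \right)} = \left(N + u\right) - 1 = -1 + N + u$)
$E{\left(Y,J \right)} = 3$
$R = 1$ ($R = 6 \cdot \frac{1}{6} = 1$)
$y = \frac{17}{8}$ ($y = 1 \frac{1}{2 + 6} + 2 = 1 \cdot \frac{1}{8} + 2 = \frac{1}{8} + 2 = \frac{17}{8} \approx 2.125$)
$\left(y + E{\left(6,W{\left(-4,-1 \right)} \right)}\right)^{2} = \left(\frac{17}{8} + 3\right)^{2} = \left(\frac{41}{8}\right)^{2} = \frac{1681}{64}$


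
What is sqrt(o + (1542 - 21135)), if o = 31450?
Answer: sqrt(11857) ≈ 108.89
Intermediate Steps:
sqrt(o + (1542 - 21135)) = sqrt(31450 + (1542 - 21135)) = sqrt(31450 - 19593) = sqrt(11857)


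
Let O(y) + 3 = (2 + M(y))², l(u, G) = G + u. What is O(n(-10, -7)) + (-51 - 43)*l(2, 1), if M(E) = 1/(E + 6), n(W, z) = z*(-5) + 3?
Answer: -543839/1936 ≈ -280.91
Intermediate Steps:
n(W, z) = 3 - 5*z (n(W, z) = -5*z + 3 = 3 - 5*z)
M(E) = 1/(6 + E)
O(y) = -3 + (2 + 1/(6 + y))²
O(n(-10, -7)) + (-51 - 43)*l(2, 1) = (-3 + (2 + 1/(6 + (3 - 5*(-7))))²) + (-51 - 43)*(1 + 2) = (-3 + (2 + 1/(6 + (3 + 35)))²) - 94*3 = (-3 + (2 + 1/(6 + 38))²) - 282 = (-3 + (2 + 1/44)²) - 282 = (-3 + (89/44)²) - 282 = (-3 + 7921/1936) - 282 = 2113/1936 - 282 = -543839/1936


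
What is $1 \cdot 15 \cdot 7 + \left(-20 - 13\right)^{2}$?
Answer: $1194$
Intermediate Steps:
$1 \cdot 15 \cdot 7 + \left(-20 - 13\right)^{2} = 15 \cdot 7 + \left(-33\right)^{2} = 105 + 1089 = 1194$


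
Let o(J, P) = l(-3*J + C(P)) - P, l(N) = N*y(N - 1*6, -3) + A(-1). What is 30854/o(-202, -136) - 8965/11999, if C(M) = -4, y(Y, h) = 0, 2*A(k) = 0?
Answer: 184498953/815932 ≈ 226.12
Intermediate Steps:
A(k) = 0 (A(k) = (½)*0 = 0)
l(N) = 0 (l(N) = N*0 + 0 = 0 + 0 = 0)
o(J, P) = -P (o(J, P) = 0 - P = -P)
30854/o(-202, -136) - 8965/11999 = 30854/((-1*(-136))) - 8965/11999 = 30854/136 - 8965*1/11999 = 30854*(1/136) - 8965/11999 = 15427/68 - 8965/11999 = 184498953/815932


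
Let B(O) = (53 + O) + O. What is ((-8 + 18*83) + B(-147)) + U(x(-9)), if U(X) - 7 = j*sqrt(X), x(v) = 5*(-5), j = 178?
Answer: 1252 + 890*I ≈ 1252.0 + 890.0*I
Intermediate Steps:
B(O) = 53 + 2*O
x(v) = -25
U(X) = 7 + 178*sqrt(X)
((-8 + 18*83) + B(-147)) + U(x(-9)) = ((-8 + 18*83) + (53 + 2*(-147))) + (7 + 178*sqrt(-25)) = ((-8 + 1494) + (53 - 294)) + (7 + 178*(5*I)) = (1486 - 241) + (7 + 890*I) = 1245 + (7 + 890*I) = 1252 + 890*I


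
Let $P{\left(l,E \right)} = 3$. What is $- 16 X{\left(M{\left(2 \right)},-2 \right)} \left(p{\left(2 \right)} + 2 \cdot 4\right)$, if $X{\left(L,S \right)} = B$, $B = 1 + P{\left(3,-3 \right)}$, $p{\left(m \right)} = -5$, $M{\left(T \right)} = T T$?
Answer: $-192$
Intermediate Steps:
$M{\left(T \right)} = T^{2}$
$B = 4$ ($B = 1 + 3 = 4$)
$X{\left(L,S \right)} = 4$
$- 16 X{\left(M{\left(2 \right)},-2 \right)} \left(p{\left(2 \right)} + 2 \cdot 4\right) = \left(-16\right) 4 \left(-5 + 2 \cdot 4\right) = - 64 \left(-5 + 8\right) = \left(-64\right) 3 = -192$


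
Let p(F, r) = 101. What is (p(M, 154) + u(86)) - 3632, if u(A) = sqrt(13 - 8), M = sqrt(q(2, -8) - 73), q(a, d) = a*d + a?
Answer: -3531 + sqrt(5) ≈ -3528.8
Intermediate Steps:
q(a, d) = a + a*d
M = I*sqrt(87) (M = sqrt(2*(1 - 8) - 73) = sqrt(2*(-7) - 73) = sqrt(-14 - 73) = sqrt(-87) = I*sqrt(87) ≈ 9.3274*I)
u(A) = sqrt(5)
(p(M, 154) + u(86)) - 3632 = (101 + sqrt(5)) - 3632 = -3531 + sqrt(5)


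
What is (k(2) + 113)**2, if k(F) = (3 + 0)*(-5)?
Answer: 9604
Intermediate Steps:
k(F) = -15 (k(F) = 3*(-5) = -15)
(k(2) + 113)**2 = (-15 + 113)**2 = 98**2 = 9604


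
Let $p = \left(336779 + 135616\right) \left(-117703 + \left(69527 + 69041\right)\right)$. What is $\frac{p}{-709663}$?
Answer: $- \frac{9856521675}{709663} \approx -13889.0$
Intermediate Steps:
$p = 9856521675$ ($p = 472395 \left(-117703 + 138568\right) = 472395 \cdot 20865 = 9856521675$)
$\frac{p}{-709663} = \frac{9856521675}{-709663} = 9856521675 \left(- \frac{1}{709663}\right) = - \frac{9856521675}{709663}$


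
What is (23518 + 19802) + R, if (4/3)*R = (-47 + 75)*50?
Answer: 44370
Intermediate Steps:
R = 1050 (R = 3*((-47 + 75)*50)/4 = 3*(28*50)/4 = (¾)*1400 = 1050)
(23518 + 19802) + R = (23518 + 19802) + 1050 = 43320 + 1050 = 44370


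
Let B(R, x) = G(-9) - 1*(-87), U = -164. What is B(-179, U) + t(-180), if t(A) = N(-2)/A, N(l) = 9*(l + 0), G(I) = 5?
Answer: 921/10 ≈ 92.100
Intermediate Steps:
N(l) = 9*l
t(A) = -18/A (t(A) = (9*(-2))/A = -18/A)
B(R, x) = 92 (B(R, x) = 5 - 1*(-87) = 5 + 87 = 92)
B(-179, U) + t(-180) = 92 - 18/(-180) = 92 - 18*(-1/180) = 92 + ⅒ = 921/10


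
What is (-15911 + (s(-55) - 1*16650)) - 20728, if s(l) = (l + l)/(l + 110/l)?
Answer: -3037363/57 ≈ -53287.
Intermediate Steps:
s(l) = 2*l/(l + 110/l) (s(l) = (2*l)/(l + 110/l) = 2*l/(l + 110/l))
(-15911 + (s(-55) - 1*16650)) - 20728 = (-15911 + (2*(-55)²/(110 + (-55)²) - 1*16650)) - 20728 = (-15911 + (2*3025/(110 + 3025) - 16650)) - 20728 = (-15911 + (2*3025/3135 - 16650)) - 20728 = (-15911 + (2*3025*(1/3135) - 16650)) - 20728 = (-15911 + (110/57 - 16650)) - 20728 = (-15911 - 948940/57) - 20728 = -1855867/57 - 20728 = -3037363/57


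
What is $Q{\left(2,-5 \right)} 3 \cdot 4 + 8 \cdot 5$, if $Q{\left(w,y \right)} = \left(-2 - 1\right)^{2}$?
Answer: $148$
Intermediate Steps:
$Q{\left(w,y \right)} = 9$ ($Q{\left(w,y \right)} = \left(-3\right)^{2} = 9$)
$Q{\left(2,-5 \right)} 3 \cdot 4 + 8 \cdot 5 = 9 \cdot 3 \cdot 4 + 8 \cdot 5 = 27 \cdot 4 + 40 = 108 + 40 = 148$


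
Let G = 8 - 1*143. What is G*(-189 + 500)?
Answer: -41985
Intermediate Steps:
G = -135 (G = 8 - 143 = -135)
G*(-189 + 500) = -135*(-189 + 500) = -135*311 = -41985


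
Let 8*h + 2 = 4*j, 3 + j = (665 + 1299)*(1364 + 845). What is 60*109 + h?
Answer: 8703105/4 ≈ 2.1758e+6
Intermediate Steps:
j = 4338473 (j = -3 + (665 + 1299)*(1364 + 845) = -3 + 1964*2209 = -3 + 4338476 = 4338473)
h = 8676945/4 (h = -¼ + (4*4338473)/8 = -¼ + (⅛)*17353892 = -¼ + 4338473/2 = 8676945/4 ≈ 2.1692e+6)
60*109 + h = 60*109 + 8676945/4 = 6540 + 8676945/4 = 8703105/4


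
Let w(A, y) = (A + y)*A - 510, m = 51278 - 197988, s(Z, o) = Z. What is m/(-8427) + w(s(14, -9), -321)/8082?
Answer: 190865534/11351169 ≈ 16.815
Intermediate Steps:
m = -146710
w(A, y) = -510 + A*(A + y) (w(A, y) = A*(A + y) - 510 = -510 + A*(A + y))
m/(-8427) + w(s(14, -9), -321)/8082 = -146710/(-8427) + (-510 + 14² + 14*(-321))/8082 = -146710*(-1/8427) + (-510 + 196 - 4494)*(1/8082) = 146710/8427 - 4808*1/8082 = 146710/8427 - 2404/4041 = 190865534/11351169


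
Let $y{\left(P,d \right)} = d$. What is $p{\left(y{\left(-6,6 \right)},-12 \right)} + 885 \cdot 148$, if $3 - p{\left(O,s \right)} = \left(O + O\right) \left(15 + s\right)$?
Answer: $130947$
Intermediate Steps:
$p{\left(O,s \right)} = 3 - 2 O \left(15 + s\right)$ ($p{\left(O,s \right)} = 3 - \left(O + O\right) \left(15 + s\right) = 3 - 2 O \left(15 + s\right)$)
$p{\left(y{\left(-6,6 \right)},-12 \right)} + 885 \cdot 148 = \left(3 - 180 - 12 \left(-12\right)\right) + 885 \cdot 148 = \left(3 - 180 + 144\right) + 130980 = -33 + 130980 = 130947$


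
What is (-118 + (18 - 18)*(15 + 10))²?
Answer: 13924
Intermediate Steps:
(-118 + (18 - 18)*(15 + 10))² = (-118 + 0*25)² = (-118 + 0)² = (-118)² = 13924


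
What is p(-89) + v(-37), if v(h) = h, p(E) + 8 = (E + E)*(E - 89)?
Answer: 31639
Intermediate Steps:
p(E) = -8 + 2*E*(-89 + E) (p(E) = -8 + (E + E)*(E - 89) = -8 + (2*E)*(-89 + E) = -8 + 2*E*(-89 + E))
p(-89) + v(-37) = (-8 - 178*(-89) + 2*(-89)**2) - 37 = (-8 + 15842 + 2*7921) - 37 = (-8 + 15842 + 15842) - 37 = 31676 - 37 = 31639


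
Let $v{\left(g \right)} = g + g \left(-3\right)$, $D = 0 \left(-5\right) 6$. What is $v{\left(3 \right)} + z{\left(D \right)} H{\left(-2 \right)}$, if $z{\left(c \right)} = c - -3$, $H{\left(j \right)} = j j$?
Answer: $6$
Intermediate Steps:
$D = 0$ ($D = 0 \cdot 6 = 0$)
$v{\left(g \right)} = - 2 g$ ($v{\left(g \right)} = g - 3 g = - 2 g$)
$H{\left(j \right)} = j^{2}$
$z{\left(c \right)} = 3 + c$ ($z{\left(c \right)} = c + 3 = 3 + c$)
$v{\left(3 \right)} + z{\left(D \right)} H{\left(-2 \right)} = \left(-2\right) 3 + \left(3 + 0\right) \left(-2\right)^{2} = -6 + 3 \cdot 4 = -6 + 12 = 6$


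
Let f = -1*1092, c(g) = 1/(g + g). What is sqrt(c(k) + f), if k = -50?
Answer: I*sqrt(109201)/10 ≈ 33.046*I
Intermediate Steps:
c(g) = 1/(2*g)
f = -1092
sqrt(c(k) + f) = sqrt((1/2)/(-50) - 1092) = sqrt((1/2)*(-1/50) - 1092) = sqrt(-1/100 - 1092) = sqrt(-109201/100) = I*sqrt(109201)/10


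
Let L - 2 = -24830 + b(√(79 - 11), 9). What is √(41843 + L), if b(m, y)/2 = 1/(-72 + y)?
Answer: √7503601/21 ≈ 130.44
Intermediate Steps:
b(m, y) = 2/(-72 + y)
L = -1564166/63 (L = 2 + (-24830 + 2/(-72 + 9)) = 2 + (-24830 + 2/(-63)) = 2 + (-24830 + 2*(-1/63)) = 2 + (-24830 - 2/63) = 2 - 1564292/63 = -1564166/63 ≈ -24828.)
√(41843 + L) = √(41843 - 1564166/63) = √(1071943/63) = √7503601/21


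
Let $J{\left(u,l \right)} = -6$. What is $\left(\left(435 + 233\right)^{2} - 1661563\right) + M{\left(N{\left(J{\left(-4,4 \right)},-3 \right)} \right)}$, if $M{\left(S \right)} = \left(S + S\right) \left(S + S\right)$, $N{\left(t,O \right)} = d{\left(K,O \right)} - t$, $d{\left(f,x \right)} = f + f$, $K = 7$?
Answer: $-1213739$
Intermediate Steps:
$d{\left(f,x \right)} = 2 f$
$N{\left(t,O \right)} = 14 - t$ ($N{\left(t,O \right)} = 2 \cdot 7 - t = 14 - t$)
$M{\left(S \right)} = 4 S^{2}$ ($M{\left(S \right)} = 2 S 2 S = 4 S^{2}$)
$\left(\left(435 + 233\right)^{2} - 1661563\right) + M{\left(N{\left(J{\left(-4,4 \right)},-3 \right)} \right)} = \left(\left(435 + 233\right)^{2} - 1661563\right) + 4 \left(14 - -6\right)^{2} = \left(668^{2} - 1661563\right) + 4 \left(14 + 6\right)^{2} = \left(446224 - 1661563\right) + 4 \cdot 20^{2} = -1215339 + 4 \cdot 400 = -1215339 + 1600 = -1213739$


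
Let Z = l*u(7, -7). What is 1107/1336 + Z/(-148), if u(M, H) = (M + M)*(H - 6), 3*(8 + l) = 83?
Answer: 3709369/148296 ≈ 25.013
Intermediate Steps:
l = 59/3 (l = -8 + (1/3)*83 = -8 + 83/3 = 59/3 ≈ 19.667)
u(M, H) = 2*M*(-6 + H) (u(M, H) = (2*M)*(-6 + H) = 2*M*(-6 + H))
Z = -10738/3 (Z = 59*(2*7*(-6 - 7))/3 = 59*(2*7*(-13))/3 = (59/3)*(-182) = -10738/3 ≈ -3579.3)
1107/1336 + Z/(-148) = 1107/1336 - 10738/3/(-148) = 1107*(1/1336) - 10738/3*(-1/148) = 1107/1336 + 5369/222 = 3709369/148296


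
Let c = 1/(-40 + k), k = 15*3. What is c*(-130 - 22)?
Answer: -152/5 ≈ -30.400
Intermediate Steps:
k = 45
c = ⅕ (c = 1/(-40 + 45) = 1/5 = ⅕ ≈ 0.20000)
c*(-130 - 22) = (-130 - 22)/5 = (⅕)*(-152) = -152/5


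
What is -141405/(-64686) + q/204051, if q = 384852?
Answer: 5972040903/1466582554 ≈ 4.0721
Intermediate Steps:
-141405/(-64686) + q/204051 = -141405/(-64686) + 384852/204051 = -141405*(-1/64686) + 384852*(1/204051) = 47135/21562 + 128284/68017 = 5972040903/1466582554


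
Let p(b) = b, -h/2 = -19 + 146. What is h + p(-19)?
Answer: -273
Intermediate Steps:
h = -254 (h = -2*(-19 + 146) = -2*127 = -254)
h + p(-19) = -254 - 19 = -273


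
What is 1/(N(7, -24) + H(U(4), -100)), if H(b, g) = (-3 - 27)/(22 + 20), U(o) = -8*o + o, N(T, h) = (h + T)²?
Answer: 7/2018 ≈ 0.0034688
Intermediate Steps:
N(T, h) = (T + h)²
U(o) = -7*o
H(b, g) = -5/7 (H(b, g) = -30/42 = -30*1/42 = -5/7)
1/(N(7, -24) + H(U(4), -100)) = 1/((7 - 24)² - 5/7) = 1/((-17)² - 5/7) = 1/(289 - 5/7) = 1/(2018/7) = 7/2018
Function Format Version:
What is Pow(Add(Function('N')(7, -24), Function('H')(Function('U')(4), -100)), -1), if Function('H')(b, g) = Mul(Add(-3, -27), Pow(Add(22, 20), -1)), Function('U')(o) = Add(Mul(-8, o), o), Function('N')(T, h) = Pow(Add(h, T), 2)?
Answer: Rational(7, 2018) ≈ 0.0034688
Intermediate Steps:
Function('N')(T, h) = Pow(Add(T, h), 2)
Function('U')(o) = Mul(-7, o)
Function('H')(b, g) = Rational(-5, 7) (Function('H')(b, g) = Mul(-30, Pow(42, -1)) = Mul(-30, Rational(1, 42)) = Rational(-5, 7))
Pow(Add(Function('N')(7, -24), Function('H')(Function('U')(4), -100)), -1) = Pow(Add(Pow(Add(7, -24), 2), Rational(-5, 7)), -1) = Pow(Add(Pow(-17, 2), Rational(-5, 7)), -1) = Pow(Add(289, Rational(-5, 7)), -1) = Pow(Rational(2018, 7), -1) = Rational(7, 2018)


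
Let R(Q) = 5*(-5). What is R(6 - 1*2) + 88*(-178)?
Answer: -15689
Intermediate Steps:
R(Q) = -25
R(6 - 1*2) + 88*(-178) = -25 + 88*(-178) = -25 - 15664 = -15689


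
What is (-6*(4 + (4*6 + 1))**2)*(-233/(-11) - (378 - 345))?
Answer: 655980/11 ≈ 59635.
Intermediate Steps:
(-6*(4 + (4*6 + 1))**2)*(-233/(-11) - (378 - 345)) = (-6*(4 + (24 + 1))**2)*(-233*(-1/11) - 1*33) = (-6*(4 + 25)**2)*(233/11 - 33) = -6*29**2*(-130/11) = -6*841*(-130/11) = -5046*(-130/11) = 655980/11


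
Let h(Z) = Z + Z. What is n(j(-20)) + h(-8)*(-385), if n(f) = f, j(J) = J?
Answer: 6140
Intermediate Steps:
h(Z) = 2*Z
n(j(-20)) + h(-8)*(-385) = -20 + (2*(-8))*(-385) = -20 - 16*(-385) = -20 + 6160 = 6140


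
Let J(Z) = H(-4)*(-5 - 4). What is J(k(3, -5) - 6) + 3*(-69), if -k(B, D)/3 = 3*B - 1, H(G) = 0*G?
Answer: -207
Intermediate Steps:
H(G) = 0
k(B, D) = 3 - 9*B (k(B, D) = -3*(3*B - 1) = -3*(-1 + 3*B) = 3 - 9*B)
J(Z) = 0 (J(Z) = 0*(-5 - 4) = 0*(-9) = 0)
J(k(3, -5) - 6) + 3*(-69) = 0 + 3*(-69) = 0 - 207 = -207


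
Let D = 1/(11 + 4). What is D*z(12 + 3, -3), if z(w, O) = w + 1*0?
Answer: 1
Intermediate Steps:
z(w, O) = w (z(w, O) = w + 0 = w)
D = 1/15 ≈ 0.066667
D*z(12 + 3, -3) = (12 + 3)/15 = (1/15)*15 = 1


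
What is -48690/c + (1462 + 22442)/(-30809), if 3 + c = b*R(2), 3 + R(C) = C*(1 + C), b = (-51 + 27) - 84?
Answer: 497424534/3358181 ≈ 148.12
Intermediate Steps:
b = -108 (b = -24 - 84 = -108)
R(C) = -3 + C*(1 + C)
c = -327 (c = -3 - 108*(-3 + 2 + 2²) = -3 - 108*(-3 + 2 + 4) = -3 - 108*3 = -3 - 324 = -327)
-48690/c + (1462 + 22442)/(-30809) = -48690/(-327) + (1462 + 22442)/(-30809) = -48690*(-1/327) + 23904*(-1/30809) = 16230/109 - 23904/30809 = 497424534/3358181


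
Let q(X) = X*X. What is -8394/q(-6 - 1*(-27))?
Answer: -2798/147 ≈ -19.034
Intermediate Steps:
q(X) = X²
-8394/q(-6 - 1*(-27)) = -8394/(-6 - 1*(-27))² = -8394/(-6 + 27)² = -8394/(21²) = -8394/441 = -8394*1/441 = -2798/147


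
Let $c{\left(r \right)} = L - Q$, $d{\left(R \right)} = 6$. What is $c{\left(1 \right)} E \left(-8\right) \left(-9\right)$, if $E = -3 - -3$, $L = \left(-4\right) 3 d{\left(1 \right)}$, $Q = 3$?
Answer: $0$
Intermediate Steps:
$L = -72$ ($L = \left(-4\right) 3 \cdot 6 = \left(-12\right) 6 = -72$)
$E = 0$ ($E = -3 + 3 = 0$)
$c{\left(r \right)} = -75$ ($c{\left(r \right)} = -72 - 3 = -75$)
$c{\left(1 \right)} E \left(-8\right) \left(-9\right) = - 75 \cdot 0 \left(-8\right) \left(-9\right) = \left(-75\right) 0 \left(-9\right) = 0 \left(-9\right) = 0$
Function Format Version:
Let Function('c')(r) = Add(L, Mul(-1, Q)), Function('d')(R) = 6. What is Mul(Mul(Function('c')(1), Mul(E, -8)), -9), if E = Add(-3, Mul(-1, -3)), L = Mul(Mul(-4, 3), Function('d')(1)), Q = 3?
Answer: 0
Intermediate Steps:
L = -72 (L = Mul(Mul(-4, 3), 6) = Mul(-12, 6) = -72)
E = 0 (E = Add(-3, 3) = 0)
Function('c')(r) = -75 (Function('c')(r) = Add(-72, Mul(-1, 3)) = Add(-72, -3) = -75)
Mul(Mul(Function('c')(1), Mul(E, -8)), -9) = Mul(Mul(-75, Mul(0, -8)), -9) = Mul(Mul(-75, 0), -9) = Mul(0, -9) = 0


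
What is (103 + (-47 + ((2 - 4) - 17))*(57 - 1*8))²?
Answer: 9803161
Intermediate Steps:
(103 + (-47 + ((2 - 4) - 17))*(57 - 1*8))² = (103 + (-47 + (-2 - 17))*(57 - 8))² = (103 + (-47 - 19)*49)² = (103 - 66*49)² = (103 - 3234)² = (-3131)² = 9803161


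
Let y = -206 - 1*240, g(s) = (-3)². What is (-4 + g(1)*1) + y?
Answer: -441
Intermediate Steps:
g(s) = 9
y = -446 (y = -206 - 240 = -446)
(-4 + g(1)*1) + y = (-4 + 9*1) - 446 = (-4 + 9) - 446 = 5 - 446 = -441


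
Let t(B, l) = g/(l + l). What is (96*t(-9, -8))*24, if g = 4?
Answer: -576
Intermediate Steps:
t(B, l) = 2/l (t(B, l) = 4/(l + l) = 4/((2*l)) = 4*(1/(2*l)) = 2/l)
(96*t(-9, -8))*24 = (96*(2/(-8)))*24 = (96*(2*(-⅛)))*24 = (96*(-¼))*24 = -24*24 = -576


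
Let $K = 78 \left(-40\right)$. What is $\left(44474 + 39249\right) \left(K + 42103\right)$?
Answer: $3263773709$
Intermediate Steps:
$K = -3120$
$\left(44474 + 39249\right) \left(K + 42103\right) = \left(44474 + 39249\right) \left(-3120 + 42103\right) = 83723 \cdot 38983 = 3263773709$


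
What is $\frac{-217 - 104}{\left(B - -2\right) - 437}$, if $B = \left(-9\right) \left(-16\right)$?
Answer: $\frac{107}{97} \approx 1.1031$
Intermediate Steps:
$B = 144$
$\frac{-217 - 104}{\left(B - -2\right) - 437} = \frac{-217 - 104}{\left(144 - -2\right) - 437} = - \frac{321}{\left(144 + 2\right) - 437} = - \frac{321}{146 - 437} = - \frac{321}{-291} = \left(-321\right) \left(- \frac{1}{291}\right) = \frac{107}{97}$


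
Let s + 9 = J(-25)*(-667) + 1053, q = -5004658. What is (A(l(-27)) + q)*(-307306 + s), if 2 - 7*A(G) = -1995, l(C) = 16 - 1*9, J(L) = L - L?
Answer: 10728544373558/7 ≈ 1.5326e+12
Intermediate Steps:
J(L) = 0
l(C) = 7 (l(C) = 16 - 9 = 7)
A(G) = 1997/7 (A(G) = 2/7 - ⅐*(-1995) = 2/7 + 285 = 1997/7)
s = 1044 (s = -9 + (0*(-667) + 1053) = -9 + (0 + 1053) = -9 + 1053 = 1044)
(A(l(-27)) + q)*(-307306 + s) = (1997/7 - 5004658)*(-307306 + 1044) = -35030609/7*(-306262) = 10728544373558/7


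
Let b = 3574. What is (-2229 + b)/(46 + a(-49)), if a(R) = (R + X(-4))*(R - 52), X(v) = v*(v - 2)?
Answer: 1345/2571 ≈ 0.52314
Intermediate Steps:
X(v) = v*(-2 + v)
a(R) = (-52 + R)*(24 + R) (a(R) = (R - 4*(-2 - 4))*(R - 52) = (R - 4*(-6))*(-52 + R) = (R + 24)*(-52 + R) = (24 + R)*(-52 + R) = (-52 + R)*(24 + R))
(-2229 + b)/(46 + a(-49)) = (-2229 + 3574)/(46 + (-1248 + (-49)² - 28*(-49))) = 1345/(46 + (-1248 + 2401 + 1372)) = 1345/(46 + 2525) = 1345/2571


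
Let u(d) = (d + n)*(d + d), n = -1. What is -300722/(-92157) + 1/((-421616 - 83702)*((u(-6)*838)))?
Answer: 1188531687283275/364228472495888 ≈ 3.2631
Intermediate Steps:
u(d) = 2*d*(-1 + d) (u(d) = (d - 1)*(d + d) = (-1 + d)*(2*d) = 2*d*(-1 + d))
-300722/(-92157) + 1/((-421616 - 83702)*((u(-6)*838))) = -300722/(-92157) + 1/((-421616 - 83702)*(((2*(-6)*(-1 - 6))*838))) = -300722*(-1/92157) + 1/((-505318)*(((2*(-6)*(-7))*838))) = 300722/92157 - 1/(505318*(84*838)) = 300722/92157 - 1/505318/70392 = 300722/92157 - 1/505318*1/70392 = 300722/92157 - 1/35570344656 = 1188531687283275/364228472495888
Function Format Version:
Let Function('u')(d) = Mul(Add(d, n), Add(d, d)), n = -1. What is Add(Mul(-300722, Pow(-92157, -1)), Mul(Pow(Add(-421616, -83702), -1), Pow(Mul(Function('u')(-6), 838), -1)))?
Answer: Rational(1188531687283275, 364228472495888) ≈ 3.2631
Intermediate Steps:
Function('u')(d) = Mul(2, d, Add(-1, d)) (Function('u')(d) = Mul(Add(d, -1), Add(d, d)) = Mul(Add(-1, d), Mul(2, d)) = Mul(2, d, Add(-1, d)))
Add(Mul(-300722, Pow(-92157, -1)), Mul(Pow(Add(-421616, -83702), -1), Pow(Mul(Function('u')(-6), 838), -1))) = Add(Mul(-300722, Pow(-92157, -1)), Mul(Pow(Add(-421616, -83702), -1), Pow(Mul(Mul(2, -6, Add(-1, -6)), 838), -1))) = Add(Mul(-300722, Rational(-1, 92157)), Mul(Pow(-505318, -1), Pow(Mul(Mul(2, -6, -7), 838), -1))) = Add(Rational(300722, 92157), Mul(Rational(-1, 505318), Pow(Mul(84, 838), -1))) = Add(Rational(300722, 92157), Mul(Rational(-1, 505318), Pow(70392, -1))) = Add(Rational(300722, 92157), Mul(Rational(-1, 505318), Rational(1, 70392))) = Add(Rational(300722, 92157), Rational(-1, 35570344656)) = Rational(1188531687283275, 364228472495888)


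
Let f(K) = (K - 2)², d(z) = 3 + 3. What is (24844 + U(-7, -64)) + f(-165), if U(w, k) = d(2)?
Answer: 52739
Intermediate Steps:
d(z) = 6
f(K) = (-2 + K)²
U(w, k) = 6
(24844 + U(-7, -64)) + f(-165) = (24844 + 6) + (-2 - 165)² = 24850 + (-167)² = 24850 + 27889 = 52739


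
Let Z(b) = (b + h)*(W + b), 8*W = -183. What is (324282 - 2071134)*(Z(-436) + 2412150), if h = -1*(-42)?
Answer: -4529494216131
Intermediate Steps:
W = -183/8 (W = (⅛)*(-183) = -183/8 ≈ -22.875)
h = 42
Z(b) = (42 + b)*(-183/8 + b) (Z(b) = (b + 42)*(-183/8 + b) = (42 + b)*(-183/8 + b))
(324282 - 2071134)*(Z(-436) + 2412150) = (324282 - 2071134)*((-3843/4 + (-436)² + (153/8)*(-436)) + 2412150) = -1746852*((-3843/4 + 190096 - 16677/2) + 2412150) = -1746852*(723187/4 + 2412150) = -1746852*10371787/4 = -4529494216131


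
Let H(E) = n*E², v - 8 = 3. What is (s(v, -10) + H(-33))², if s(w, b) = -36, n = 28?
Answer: 927567936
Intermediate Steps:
v = 11 (v = 8 + 3 = 11)
H(E) = 28*E²
(s(v, -10) + H(-33))² = (-36 + 28*(-33)²)² = (-36 + 28*1089)² = (-36 + 30492)² = 30456² = 927567936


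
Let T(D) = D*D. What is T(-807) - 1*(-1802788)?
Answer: 2454037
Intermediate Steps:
T(D) = D²
T(-807) - 1*(-1802788) = (-807)² - 1*(-1802788) = 651249 + 1802788 = 2454037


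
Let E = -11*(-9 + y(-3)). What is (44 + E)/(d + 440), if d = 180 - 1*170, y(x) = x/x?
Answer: 22/75 ≈ 0.29333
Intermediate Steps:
y(x) = 1
d = 10 (d = 180 - 170 = 10)
E = 88 (E = -11*(-9 + 1) = -11*(-8) = 88)
(44 + E)/(d + 440) = (44 + 88)/(10 + 440) = 132/450 = 132*(1/450) = 22/75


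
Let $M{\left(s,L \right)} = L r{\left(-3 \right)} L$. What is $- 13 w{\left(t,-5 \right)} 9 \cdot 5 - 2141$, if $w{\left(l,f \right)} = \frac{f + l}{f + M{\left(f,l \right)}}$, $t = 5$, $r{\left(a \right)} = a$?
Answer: $-2141$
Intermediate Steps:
$M{\left(s,L \right)} = - 3 L^{2}$ ($M{\left(s,L \right)} = L \left(-3\right) L = - 3 L L = - 3 L^{2}$)
$w{\left(l,f \right)} = \frac{f + l}{f - 3 l^{2}}$
$- 13 w{\left(t,-5 \right)} 9 \cdot 5 - 2141 = - 13 \frac{-5 + 5}{-5 - 3 \cdot 5^{2}} \cdot 9 \cdot 5 - 2141 = - 13 \frac{1}{-5 - 75} \cdot 0 \cdot 45 - 2141 = - 13 \frac{1}{-80} \cdot 0 \cdot 45 - 2141 = - 13 \left(\left(- \frac{1}{80}\right) 0\right) 45 - 2141 = \left(-13\right) 0 \cdot 45 - 2141 = 0 \cdot 45 - 2141 = 0 - 2141 = -2141$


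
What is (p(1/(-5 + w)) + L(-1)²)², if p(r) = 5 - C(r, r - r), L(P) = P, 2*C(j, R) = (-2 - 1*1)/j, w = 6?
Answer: 225/4 ≈ 56.250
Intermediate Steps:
C(j, R) = -3/(2*j) (C(j, R) = ((-2 - 1*1)/j)/2 = ((-2 - 1)/j)/2 = (-3/j)/2 = -3/(2*j))
p(r) = 5 + 3/(2*r) (p(r) = 5 - (-3)/(2*r) = 5 + 3/(2*r))
(p(1/(-5 + w)) + L(-1)²)² = ((5 + 3/(2*(1/(-5 + 6)))) + (-1)²)² = ((5 + 3/(2*(1/1))) + 1)² = ((5 + (3/2)/1) + 1)² = ((5 + (3/2)*1) + 1)² = ((5 + 3/2) + 1)² = (13/2 + 1)² = (15/2)² = 225/4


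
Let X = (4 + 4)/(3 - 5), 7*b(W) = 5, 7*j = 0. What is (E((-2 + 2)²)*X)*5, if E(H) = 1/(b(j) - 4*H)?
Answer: -28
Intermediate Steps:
j = 0 (j = (⅐)*0 = 0)
b(W) = 5/7 (b(W) = (⅐)*5 = 5/7)
X = -4 (X = 8/(-2) = 8*(-½) = -4)
E(H) = 1/(5/7 - 4*H)
(E((-2 + 2)²)*X)*5 = (-7/(-5 + 28*(-2 + 2)²)*(-4))*5 = (-7/(-5 + 28*0²)*(-4))*5 = (-7/(-5 + 28*0)*(-4))*5 = (-7/(-5 + 0)*(-4))*5 = (-7/(-5)*(-4))*5 = (-7*(-⅕)*(-4))*5 = ((7/5)*(-4))*5 = -28/5*5 = -28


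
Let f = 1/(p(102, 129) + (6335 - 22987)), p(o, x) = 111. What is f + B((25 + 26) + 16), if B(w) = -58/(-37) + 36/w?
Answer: 86308459/41005139 ≈ 2.1048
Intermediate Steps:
B(w) = 58/37 + 36/w (B(w) = -58*(-1/37) + 36/w = 58/37 + 36/w)
f = -1/16541 (f = 1/(111 + (6335 - 22987)) = 1/(111 - 16652) = 1/(-16541) = -1/16541 ≈ -6.0456e-5)
f + B((25 + 26) + 16) = -1/16541 + (58/37 + 36/((25 + 26) + 16)) = -1/16541 + (58/37 + 36/(51 + 16)) = -1/16541 + (58/37 + 36/67) = -1/16541 + 5218/2479 = 86308459/41005139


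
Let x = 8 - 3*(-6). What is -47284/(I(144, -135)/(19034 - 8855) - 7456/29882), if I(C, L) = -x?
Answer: 276583100526/1474453 ≈ 1.8758e+5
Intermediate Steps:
x = 26 (x = 8 + 18 = 26)
I(C, L) = -26 (I(C, L) = -1*26 = -26)
-47284/(I(144, -135)/(19034 - 8855) - 7456/29882) = -47284/(-26/(19034 - 8855) - 7456/29882) = -47284/(-26/10179 - 7456*1/29882) = -47284/(-26*1/10179 - 3728/14941) = -47284/(-2/783 - 3728/14941) = -47284/(-2948906/11698803) = -47284*(-11698803/2948906) = 276583100526/1474453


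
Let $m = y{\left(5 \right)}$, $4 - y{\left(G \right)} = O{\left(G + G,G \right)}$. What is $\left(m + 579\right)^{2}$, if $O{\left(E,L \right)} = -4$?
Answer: $344569$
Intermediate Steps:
$y{\left(G \right)} = 8$ ($y{\left(G \right)} = 4 - -4 = 4 + 4 = 8$)
$m = 8$
$\left(m + 579\right)^{2} = \left(8 + 579\right)^{2} = 587^{2} = 344569$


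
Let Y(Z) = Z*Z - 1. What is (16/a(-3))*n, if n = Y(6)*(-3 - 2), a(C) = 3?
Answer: -2800/3 ≈ -933.33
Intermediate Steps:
Y(Z) = -1 + Z**2 (Y(Z) = Z**2 - 1 = -1 + Z**2)
n = -175 (n = (-1 + 6**2)*(-3 - 2) = (-1 + 36)*(-5) = 35*(-5) = -175)
(16/a(-3))*n = (16/3)*(-175) = -2800/3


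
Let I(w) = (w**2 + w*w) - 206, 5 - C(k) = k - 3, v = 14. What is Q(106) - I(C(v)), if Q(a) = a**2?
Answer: 11370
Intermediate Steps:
C(k) = 8 - k (C(k) = 5 - (k - 3) = 5 - (-3 + k) = 5 + (3 - k) = 8 - k)
I(w) = -206 + 2*w**2 (I(w) = (w**2 + w**2) - 206 = 2*w**2 - 206 = -206 + 2*w**2)
Q(106) - I(C(v)) = 106**2 - (-206 + 2*(8 - 1*14)**2) = 11236 - (-206 + 2*(8 - 14)**2) = 11236 - (-206 + 2*(-6)**2) = 11236 - (-206 + 2*36) = 11236 - (-206 + 72) = 11236 - 1*(-134) = 11236 + 134 = 11370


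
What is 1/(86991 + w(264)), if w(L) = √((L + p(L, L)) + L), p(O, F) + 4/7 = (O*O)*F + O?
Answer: 608937/52843234819 - 2*√225406559/52843234819 ≈ 1.0955e-5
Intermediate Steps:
p(O, F) = -4/7 + O + F*O² (p(O, F) = -4/7 + ((O*O)*F + O) = -4/7 + (O²*F + O) = -4/7 + (F*O² + O) = -4/7 + (O + F*O²) = -4/7 + O + F*O²)
w(L) = √(-4/7 + L³ + 3*L) (w(L) = √((L + (-4/7 + L + L*L²)) + L) = √((L + (-4/7 + L + L³)) + L) = √((-4/7 + L³ + 2*L) + L) = √(-4/7 + L³ + 3*L))
1/(86991 + w(264)) = 1/(86991 + √(-28 + 49*264³ + 147*264)/7) = 1/(86991 + √(-28 + 49*18399744 + 38808)/7) = 1/(86991 + √(-28 + 901587456 + 38808)/7) = 1/(86991 + √901626236/7) = 1/(86991 + (2*√225406559)/7) = 1/(86991 + 2*√225406559/7)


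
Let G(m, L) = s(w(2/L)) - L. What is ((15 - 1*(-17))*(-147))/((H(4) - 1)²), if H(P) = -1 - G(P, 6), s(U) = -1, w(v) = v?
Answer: -4704/25 ≈ -188.16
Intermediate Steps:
G(m, L) = -1 - L
H(P) = 6 (H(P) = -1 - (-1 - 1*6) = -1 - (-1 - 6) = -1 - 1*(-7) = -1 + 7 = 6)
((15 - 1*(-17))*(-147))/((H(4) - 1)²) = ((15 - 1*(-17))*(-147))/((6 - 1)²) = ((15 + 17)*(-147))/(5²) = (32*(-147))/25 = -4704*1/25 = -4704/25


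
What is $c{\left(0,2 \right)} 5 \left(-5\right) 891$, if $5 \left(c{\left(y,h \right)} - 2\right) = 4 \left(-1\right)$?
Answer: $-26730$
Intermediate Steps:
$c{\left(y,h \right)} = \frac{6}{5}$ ($c{\left(y,h \right)} = 2 + \frac{4 \left(-1\right)}{5} = 2 + \frac{1}{5} \left(-4\right) = 2 - \frac{4}{5} = \frac{6}{5}$)
$c{\left(0,2 \right)} 5 \left(-5\right) 891 = \frac{6}{5} \cdot 5 \left(-5\right) 891 = 6 \left(-5\right) 891 = \left(-30\right) 891 = -26730$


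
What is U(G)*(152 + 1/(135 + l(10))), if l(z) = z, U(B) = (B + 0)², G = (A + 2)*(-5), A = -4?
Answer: 440820/29 ≈ 15201.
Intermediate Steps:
G = 10 (G = (-4 + 2)*(-5) = -2*(-5) = 10)
U(B) = B²
U(G)*(152 + 1/(135 + l(10))) = 10²*(152 + 1/(135 + 10)) = 100*(152 + 1/145) = 100*(22041/145) = 440820/29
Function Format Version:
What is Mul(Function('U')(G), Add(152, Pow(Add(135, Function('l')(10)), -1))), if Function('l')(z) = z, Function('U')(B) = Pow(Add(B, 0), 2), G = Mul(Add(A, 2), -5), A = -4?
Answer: Rational(440820, 29) ≈ 15201.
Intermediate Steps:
G = 10 (G = Mul(Add(-4, 2), -5) = Mul(-2, -5) = 10)
Function('U')(B) = Pow(B, 2)
Mul(Function('U')(G), Add(152, Pow(Add(135, Function('l')(10)), -1))) = Mul(Pow(10, 2), Add(152, Pow(Add(135, 10), -1))) = Mul(100, Add(152, Pow(145, -1))) = Mul(100, Add(152, Rational(1, 145))) = Mul(100, Rational(22041, 145)) = Rational(440820, 29)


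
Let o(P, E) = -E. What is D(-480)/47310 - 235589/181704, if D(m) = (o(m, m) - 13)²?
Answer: 1582329337/477578680 ≈ 3.3132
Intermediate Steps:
D(m) = (-13 - m)² (D(m) = (-m - 13)² = (-13 - m)²)
D(-480)/47310 - 235589/181704 = (13 - 480)²/47310 - 235589/181704 = (-467)²*(1/47310) - 235589*1/181704 = 218089*(1/47310) - 235589/181704 = 218089/47310 - 235589/181704 = 1582329337/477578680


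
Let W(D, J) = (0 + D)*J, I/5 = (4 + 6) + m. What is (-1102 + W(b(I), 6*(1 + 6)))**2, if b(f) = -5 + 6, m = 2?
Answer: 1123600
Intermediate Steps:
I = 60 (I = 5*((4 + 6) + 2) = 5*(10 + 2) = 5*12 = 60)
b(f) = 1
W(D, J) = D*J
(-1102 + W(b(I), 6*(1 + 6)))**2 = (-1102 + 1*(6*(1 + 6)))**2 = (-1102 + 1*(6*7))**2 = (-1102 + 1*42)**2 = (-1102 + 42)**2 = (-1060)**2 = 1123600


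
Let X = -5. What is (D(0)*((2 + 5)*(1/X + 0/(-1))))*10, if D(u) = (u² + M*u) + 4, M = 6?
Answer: -56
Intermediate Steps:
D(u) = 4 + u² + 6*u (D(u) = (u² + 6*u) + 4 = 4 + u² + 6*u)
(D(0)*((2 + 5)*(1/X + 0/(-1))))*10 = ((4 + 0² + 6*0)*((2 + 5)*(1/(-5) + 0/(-1))))*10 = ((4 + 0 + 0)*(7*(1*(-⅕) + 0*(-1))))*10 = (4*(7*(-⅕ + 0)))*10 = (4*(7*(-⅕)))*10 = (4*(-7/5))*10 = -28/5*10 = -56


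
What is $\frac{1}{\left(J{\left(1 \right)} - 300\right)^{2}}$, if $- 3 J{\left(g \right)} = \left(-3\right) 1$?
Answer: $\frac{1}{89401} \approx 1.1186 \cdot 10^{-5}$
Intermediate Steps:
$J{\left(g \right)} = 1$ ($J{\left(g \right)} = - \frac{\left(-3\right) 1}{3} = \left(- \frac{1}{3}\right) \left(-3\right) = 1$)
$\frac{1}{\left(J{\left(1 \right)} - 300\right)^{2}} = \frac{1}{\left(1 - 300\right)^{2}} = \frac{1}{\left(-299\right)^{2}} = \frac{1}{89401}$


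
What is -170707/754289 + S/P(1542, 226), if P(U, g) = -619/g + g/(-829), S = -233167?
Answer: 32950845250037613/425590219603 ≈ 77424.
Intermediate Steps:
P(U, g) = -619/g - g/829 (P(U, g) = -619/g + g*(-1/829) = -619/g - g/829)
-170707/754289 + S/P(1542, 226) = -170707/754289 - 233167/(-619/226 - 1/829*226) = -170707*1/754289 - 233167/(-619*1/226 - 226/829) = -170707/754289 - 233167/(-619/226 - 226/829) = -170707/754289 - 233167/(-564227/187354) = -170707/754289 - 233167*(-187354/564227) = -170707/754289 + 43684770118/564227 = 32950845250037613/425590219603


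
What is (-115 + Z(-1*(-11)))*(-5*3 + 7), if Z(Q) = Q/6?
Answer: 2716/3 ≈ 905.33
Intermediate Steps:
Z(Q) = Q/6 (Z(Q) = Q*(⅙) = Q/6)
(-115 + Z(-1*(-11)))*(-5*3 + 7) = (-115 + (-1*(-11))/6)*(-5*3 + 7) = (-115 + (⅙)*11)*(-15 + 7) = (-115 + 11/6)*(-8) = -679/6*(-8) = 2716/3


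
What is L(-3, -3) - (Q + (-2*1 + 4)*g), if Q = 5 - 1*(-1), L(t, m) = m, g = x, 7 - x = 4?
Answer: -15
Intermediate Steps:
x = 3 (x = 7 - 1*4 = 7 - 4 = 3)
g = 3
Q = 6 (Q = 5 + 1 = 6)
L(-3, -3) - (Q + (-2*1 + 4)*g) = -3 - (6 + (-2*1 + 4)*3) = -3 - (6 + (-2 + 4)*3) = -3 - (6 + 2*3) = -3 - (6 + 6) = -3 - 1*12 = -3 - 12 = -15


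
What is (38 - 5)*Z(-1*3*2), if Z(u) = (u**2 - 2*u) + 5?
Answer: 1749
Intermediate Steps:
Z(u) = 5 + u**2 - 2*u
(38 - 5)*Z(-1*3*2) = (38 - 5)*(5 + (-1*3*2)**2 - 2*(-1*3)*2) = 33*(5 + (-3*2)**2 - (-6)*2) = 33*(5 + (-6)**2 - 2*(-6)) = 33*(5 + 36 + 12) = 33*53 = 1749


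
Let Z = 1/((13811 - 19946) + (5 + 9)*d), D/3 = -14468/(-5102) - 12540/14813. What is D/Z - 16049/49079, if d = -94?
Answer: -82464302624293861/1854595436077 ≈ -44465.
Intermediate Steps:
D = 225503106/37787963 (D = 3*(-14468/(-5102) - 12540/14813) = 3*(-14468*(-1/5102) - 12540*1/14813) = 3*(7234/2551 - 12540/14813) = 3*(75167702/37787963) = 225503106/37787963 ≈ 5.9676)
Z = -1/7451 (Z = 1/((13811 - 19946) + (5 + 9)*(-94)) = 1/(-6135 + 14*(-94)) = 1/(-6135 - 1316) = 1/(-7451) = -1/7451 ≈ -0.00013421)
D/Z - 16049/49079 = 225503106/(37787963*(-1/7451)) - 16049/49079 = (225503106/37787963)*(-7451) - 16049*1/49079 = -1680223642806/37787963 - 16049/49079 = -82464302624293861/1854595436077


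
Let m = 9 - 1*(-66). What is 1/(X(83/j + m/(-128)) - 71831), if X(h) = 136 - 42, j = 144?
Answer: -1/71737 ≈ -1.3940e-5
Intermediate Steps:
m = 75 (m = 9 + 66 = 75)
X(h) = 94
1/(X(83/j + m/(-128)) - 71831) = 1/(94 - 71831) = 1/(-71737) = -1/71737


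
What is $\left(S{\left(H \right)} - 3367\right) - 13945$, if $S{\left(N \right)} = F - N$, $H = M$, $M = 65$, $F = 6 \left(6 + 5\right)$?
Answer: $-17311$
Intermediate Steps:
$F = 66$ ($F = 6 \cdot 11 = 66$)
$H = 65$
$S{\left(N \right)} = 66 - N$
$\left(S{\left(H \right)} - 3367\right) - 13945 = \left(\left(66 - 65\right) - 3367\right) - 13945 = \left(1 - 3367\right) - 13945 = -3366 - 13945 = -17311$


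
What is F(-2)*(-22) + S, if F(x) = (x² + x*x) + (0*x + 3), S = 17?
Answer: -225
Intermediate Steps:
F(x) = 3 + 2*x² (F(x) = (x² + x²) + (0 + 3) = 2*x² + 3 = 3 + 2*x²)
F(-2)*(-22) + S = (3 + 2*(-2)²)*(-22) + 17 = (3 + 2*4)*(-22) + 17 = (3 + 8)*(-22) + 17 = 11*(-22) + 17 = -242 + 17 = -225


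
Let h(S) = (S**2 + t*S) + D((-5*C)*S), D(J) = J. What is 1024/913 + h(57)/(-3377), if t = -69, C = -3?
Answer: 300175/280291 ≈ 1.0709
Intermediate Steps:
h(S) = S**2 - 54*S (h(S) = (S**2 - 69*S) + (-5*(-3))*S = (S**2 - 69*S) + 15*S = S**2 - 54*S)
1024/913 + h(57)/(-3377) = 1024/913 + (57*(-54 + 57))/(-3377) = 1024*(1/913) + (57*3)*(-1/3377) = 1024/913 + 171*(-1/3377) = 1024/913 - 171/3377 = 300175/280291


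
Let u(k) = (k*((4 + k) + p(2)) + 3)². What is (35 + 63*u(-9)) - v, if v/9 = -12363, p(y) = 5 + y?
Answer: 125477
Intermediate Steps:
v = -111267 (v = 9*(-12363) = -111267)
u(k) = (3 + k*(11 + k))² (u(k) = (k*((4 + k) + (5 + 2)) + 3)² = (k*((4 + k) + 7) + 3)² = (k*(11 + k) + 3)² = (3 + k*(11 + k))²)
(35 + 63*u(-9)) - v = (35 + 63*(3 + (-9)² + 11*(-9))²) - 1*(-111267) = (35 + 63*(3 + 81 - 99)²) + 111267 = (35 + 63*(-15)²) + 111267 = (35 + 63*225) + 111267 = (35 + 14175) + 111267 = 14210 + 111267 = 125477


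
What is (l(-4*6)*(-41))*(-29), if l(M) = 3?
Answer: 3567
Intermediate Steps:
(l(-4*6)*(-41))*(-29) = (3*(-41))*(-29) = -123*(-29) = 3567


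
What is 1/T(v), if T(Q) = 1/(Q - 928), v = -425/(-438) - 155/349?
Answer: -141775501/152862 ≈ -927.47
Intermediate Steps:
v = 80435/152862 (v = -425*(-1/438) - 155*1/349 = 425/438 - 155/349 = 80435/152862 ≈ 0.52619)
T(Q) = 1/(-928 + Q)
1/T(v) = 1/(1/(-928 + 80435/152862)) = 1/(1/(-141775501/152862)) = 1/(-152862/141775501) = -141775501/152862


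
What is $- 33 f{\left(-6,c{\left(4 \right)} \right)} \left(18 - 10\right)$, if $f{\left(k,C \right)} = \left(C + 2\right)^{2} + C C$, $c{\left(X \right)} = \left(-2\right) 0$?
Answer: $-1056$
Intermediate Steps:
$c{\left(X \right)} = 0$
$f{\left(k,C \right)} = C^{2} + \left(2 + C\right)^{2}$ ($f{\left(k,C \right)} = \left(2 + C\right)^{2} + C^{2} = C^{2} + \left(2 + C\right)^{2}$)
$- 33 f{\left(-6,c{\left(4 \right)} \right)} \left(18 - 10\right) = - 33 \left(0^{2} + \left(2 + 0\right)^{2}\right) \left(18 - 10\right) = - 33 \left(0 + 2^{2}\right) 8 = - 33 \left(0 + 4\right) 8 = \left(-33\right) 4 \cdot 8 = \left(-132\right) 8 = -1056$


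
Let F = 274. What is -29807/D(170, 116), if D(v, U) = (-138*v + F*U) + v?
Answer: -29807/8494 ≈ -3.5092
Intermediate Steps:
D(v, U) = -137*v + 274*U (D(v, U) = (-138*v + 274*U) + v = -137*v + 274*U)
-29807/D(170, 116) = -29807/(-137*170 + 274*116) = -29807/(-23290 + 31784) = -29807/8494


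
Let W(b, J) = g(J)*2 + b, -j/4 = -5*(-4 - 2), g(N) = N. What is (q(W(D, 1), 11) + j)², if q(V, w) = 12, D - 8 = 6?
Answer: 11664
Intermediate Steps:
j = -120 (j = -(-20)*(-4 - 2) = -(-20)*(-6) = -4*30 = -120)
D = 14 (D = 8 + 6 = 14)
W(b, J) = b + 2*J (W(b, J) = J*2 + b = 2*J + b = b + 2*J)
(q(W(D, 1), 11) + j)² = (12 - 120)² = (-108)² = 11664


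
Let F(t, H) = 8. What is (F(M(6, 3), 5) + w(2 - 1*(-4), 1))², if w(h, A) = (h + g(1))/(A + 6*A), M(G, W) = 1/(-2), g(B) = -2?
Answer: 3600/49 ≈ 73.469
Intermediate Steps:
M(G, W) = -½
w(h, A) = (-2 + h)/(7*A) (w(h, A) = (h - 2)/(A + 6*A) = (-2 + h)/((7*A)) = (-2 + h)*(1/(7*A)) = (-2 + h)/(7*A))
(F(M(6, 3), 5) + w(2 - 1*(-4), 1))² = (8 + (⅐)*(-2 + (2 - 1*(-4)))/1)² = (8 + (⅐)*1*(-2 + (2 + 4)))² = (8 + (⅐)*1*(-2 + 6))² = (8 + (⅐)*1*4)² = (8 + 4/7)² = (60/7)² = 3600/49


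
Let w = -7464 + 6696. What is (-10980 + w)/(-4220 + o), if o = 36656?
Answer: -979/2703 ≈ -0.36219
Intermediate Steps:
w = -768
(-10980 + w)/(-4220 + o) = (-10980 - 768)/(-4220 + 36656) = -11748/32436 = -11748*1/32436 = -979/2703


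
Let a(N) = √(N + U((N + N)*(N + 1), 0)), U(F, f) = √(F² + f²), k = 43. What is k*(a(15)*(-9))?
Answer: -1161*√55 ≈ -8610.2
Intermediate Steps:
a(N) = √(N + 2*√(N²*(1 + N)²)) (a(N) = √(N + √(((N + N)*(N + 1))² + 0²)) = √(N + √(((2*N)*(1 + N))² + 0)) = √(N + √((2*N*(1 + N))² + 0)) = √(N + √(4*N²*(1 + N)² + 0)) = √(N + √(4*N²*(1 + N)²)) = √(N + 2*√(N²*(1 + N)²)))
k*(a(15)*(-9)) = 43*(√(15 + 2*√(15²*(1 + 15)²))*(-9)) = 43*(√(15 + 2*√(225*16²))*(-9)) = 43*(√(15 + 2*√(225*256))*(-9)) = 43*(√(15 + 2*√57600)*(-9)) = 43*(√(15 + 2*240)*(-9)) = 43*(√(15 + 480)*(-9)) = 43*(√495*(-9)) = 43*((3*√55)*(-9)) = 43*(-27*√55) = -1161*√55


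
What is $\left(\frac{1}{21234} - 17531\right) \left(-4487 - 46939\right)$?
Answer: $\frac{3190582631463}{3539} \approx 9.0155 \cdot 10^{8}$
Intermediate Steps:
$\left(\frac{1}{21234} - 17531\right) \left(-4487 - 46939\right) = \left(\frac{1}{21234} - 17531\right) \left(-51426\right) = \left(- \frac{372253253}{21234}\right) \left(-51426\right) = \frac{3190582631463}{3539}$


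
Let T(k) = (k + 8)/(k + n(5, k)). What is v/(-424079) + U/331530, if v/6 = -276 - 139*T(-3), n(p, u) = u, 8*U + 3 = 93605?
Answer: 21121722599/562379643480 ≈ 0.037558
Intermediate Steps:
U = 46801/4 (U = -3/8 + (⅛)*93605 = -3/8 + 93605/8 = 46801/4 ≈ 11700.)
T(k) = (8 + k)/(2*k) (T(k) = (k + 8)/(k + k) = (8 + k)/((2*k)) = (8 + k)*(1/(2*k)) = (8 + k)/(2*k))
v = -961 (v = 6*(-276 - 139*(8 - 3)/(2*(-3))) = 6*(-276 - 139*(-1)*5/(2*3)) = 6*(-276 - 139*(-⅚)) = 6*(-276 + 695/6) = 6*(-961/6) = -961)
v/(-424079) + U/331530 = -961/(-424079) + (46801/4)/331530 = -961*(-1/424079) + (46801/4)*(1/331530) = 961/424079 + 46801/1326120 = 21121722599/562379643480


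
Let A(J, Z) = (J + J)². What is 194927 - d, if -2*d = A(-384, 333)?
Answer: 489839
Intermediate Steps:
A(J, Z) = 4*J² (A(J, Z) = (2*J)² = 4*J²)
d = -294912 (d = -2*(-384)² = -2*147456 = -½*589824 = -294912)
194927 - d = 194927 - 1*(-294912) = 194927 + 294912 = 489839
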